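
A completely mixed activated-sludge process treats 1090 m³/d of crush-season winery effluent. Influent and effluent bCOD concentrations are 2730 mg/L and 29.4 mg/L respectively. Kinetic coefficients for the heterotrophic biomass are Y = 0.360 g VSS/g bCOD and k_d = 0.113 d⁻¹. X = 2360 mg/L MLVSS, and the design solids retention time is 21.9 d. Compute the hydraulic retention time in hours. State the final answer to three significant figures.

Steady-state biomass mass balance: V·X·(1 + k_d·θ_c) = Y·Q·(S₀ − S)·θ_c, so V = 0.360 × 1090 × (2730 − 29.4) × 21.9 / [2360 × (1 + 0.113 × 21.9)] = 2.32×10^7 / 8200 = 2830 m³.
HRT = V/Q = 2830 m³ / 1090 m³·d⁻¹ = 2.596 d × 24 = 62.31 h.

τ ≈ 62.3 h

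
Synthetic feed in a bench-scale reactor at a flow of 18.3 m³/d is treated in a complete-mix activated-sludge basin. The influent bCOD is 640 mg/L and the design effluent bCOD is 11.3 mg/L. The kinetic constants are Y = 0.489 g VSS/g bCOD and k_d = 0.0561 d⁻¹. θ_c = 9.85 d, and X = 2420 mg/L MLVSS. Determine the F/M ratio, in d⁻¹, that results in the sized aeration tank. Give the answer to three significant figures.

Rearranging the biomass balance for a CMAS with decay, V = Y·Q·ΔS·θ_c / [X·(1+k_d θ_c)] = 0.489 × 18.3 × (640 − 11.3) × 9.85 / [2420 × (1 + 0.0561 × 9.85)] = 5.54×10^4 / 3757 = 14.75 m³.
F/M = applied load / biomass = Q·S₀/(V·X) = 18.3 × 640 / (14.75 × 2420) = 0.3281 d⁻¹.

F/M ≈ 0.328 d⁻¹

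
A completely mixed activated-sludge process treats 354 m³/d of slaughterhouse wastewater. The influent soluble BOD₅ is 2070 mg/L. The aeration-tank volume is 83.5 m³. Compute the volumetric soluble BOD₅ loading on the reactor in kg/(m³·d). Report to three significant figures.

L_v ≈ 8.78 kg soluble BOD₅/(m³·d)

L_v = Q S₀ / V = 354 × 2070 × 10⁻³ / 83.50 = 8.776 kg/(m³·d).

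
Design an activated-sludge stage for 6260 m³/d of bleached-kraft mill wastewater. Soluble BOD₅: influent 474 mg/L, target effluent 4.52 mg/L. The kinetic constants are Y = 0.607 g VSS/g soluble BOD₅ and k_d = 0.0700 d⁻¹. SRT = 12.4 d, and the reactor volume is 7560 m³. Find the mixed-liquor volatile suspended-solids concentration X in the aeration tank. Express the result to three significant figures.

X = Y·Q·ΔS·θ_c / [V·(1 + k_d θ_c)] = 0.607 × 6260 × (474 − 4.52) × 12.4 / [7560 × (1 + 0.0700 × 12.4)] = 1566 mg/L.

X ≈ 1570 mg/L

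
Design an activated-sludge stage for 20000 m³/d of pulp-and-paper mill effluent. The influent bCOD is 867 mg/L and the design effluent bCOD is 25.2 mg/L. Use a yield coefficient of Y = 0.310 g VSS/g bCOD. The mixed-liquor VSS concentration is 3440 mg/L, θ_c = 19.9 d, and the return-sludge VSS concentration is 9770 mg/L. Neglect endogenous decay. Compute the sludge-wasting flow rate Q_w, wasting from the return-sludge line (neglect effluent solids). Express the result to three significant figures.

With k_d = 0 the design equation reduces to V = Y Q (S₀−S) θ_c / X = 0.310 × 20000 × (867 − 25.2) × 19.9 / 3440 = 30192 m³.
Q_w = (V·X)/(θ_c X_r) = 30192 × 3440 / (19.9 × 9770) = 534.2 m³/d.

Q_w ≈ 534 m³/d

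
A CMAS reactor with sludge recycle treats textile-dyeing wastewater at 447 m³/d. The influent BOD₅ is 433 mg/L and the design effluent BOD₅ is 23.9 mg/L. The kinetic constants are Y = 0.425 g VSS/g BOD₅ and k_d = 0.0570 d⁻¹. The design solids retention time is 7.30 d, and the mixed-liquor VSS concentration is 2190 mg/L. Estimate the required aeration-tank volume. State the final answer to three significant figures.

Rearranging the biomass balance for a CMAS with decay, V = Y·Q·ΔS·θ_c / [X·(1+k_d θ_c)] = 0.425 × 447 × (433 − 23.9) × 7.30 / [2190 × (1 + 0.0570 × 7.30)] = 5.67×10^5 / 3101 = 182.9 m³.

V ≈ 183 m³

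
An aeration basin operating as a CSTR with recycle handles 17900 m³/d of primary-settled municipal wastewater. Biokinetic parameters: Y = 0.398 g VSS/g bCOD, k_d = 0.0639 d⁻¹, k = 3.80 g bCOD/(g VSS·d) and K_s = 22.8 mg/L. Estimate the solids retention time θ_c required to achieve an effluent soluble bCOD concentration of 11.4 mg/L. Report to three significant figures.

θ_c ≈ 2.27 d

From 1/θ_c = Y·k·S/(K_s + S) − k_d: Y·k·S/(K_s+S) = 0.398 × 3.80 × 11.4 / (22.8 + 11.4) = 0.5041 d⁻¹.
1/θ_c = 0.5041 − 0.0639 = 0.4402 d⁻¹, so θ_c = 2.272 d.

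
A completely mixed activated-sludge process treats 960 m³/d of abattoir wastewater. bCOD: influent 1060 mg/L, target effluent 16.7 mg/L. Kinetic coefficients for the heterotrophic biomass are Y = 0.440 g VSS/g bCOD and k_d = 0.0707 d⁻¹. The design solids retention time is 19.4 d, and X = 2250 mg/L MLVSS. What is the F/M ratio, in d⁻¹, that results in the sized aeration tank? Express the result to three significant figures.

Rearranging the biomass balance for a CMAS with decay, V = Y·Q·ΔS·θ_c / [X·(1+k_d θ_c)] = 0.440 × 960 × (1060 − 16.7) × 19.4 / [2250 × (1 + 0.0707 × 19.4)] = 8.55×10^6 / 5336 = 1602 m³.
F/M = applied load / biomass = Q·S₀/(V·X) = 960 × 1060 / (1602 × 2250) = 0.2823 d⁻¹.

F/M ≈ 0.282 d⁻¹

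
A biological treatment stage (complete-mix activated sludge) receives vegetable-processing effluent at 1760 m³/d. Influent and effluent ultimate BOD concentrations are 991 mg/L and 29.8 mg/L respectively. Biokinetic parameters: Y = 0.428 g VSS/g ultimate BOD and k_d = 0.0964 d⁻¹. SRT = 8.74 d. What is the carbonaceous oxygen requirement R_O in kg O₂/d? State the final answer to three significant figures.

The observed yield is Y_obs = Y/(1 + k_d·θ_c) = 0.428 / (1 + 0.0964 × 8.74) = 0.428 / 1.843 = 0.2323 g VSS per g ultimate BOD removed.
ΔS = 991 − 29.8 = 961.2 mg/L, so the substrate removal rate is 1760 × 961.2/1000 = 1692 kg ultimate BOD/d.
Biomass synthesised: P_X = Y_obs × 1692 = 393.0 kg VSS/d.
R_O = Q·ΔS − 1.42 P_X = 1692 − 558.0 = 1134 kg O₂/d.

R_O ≈ 1130 kg O₂/d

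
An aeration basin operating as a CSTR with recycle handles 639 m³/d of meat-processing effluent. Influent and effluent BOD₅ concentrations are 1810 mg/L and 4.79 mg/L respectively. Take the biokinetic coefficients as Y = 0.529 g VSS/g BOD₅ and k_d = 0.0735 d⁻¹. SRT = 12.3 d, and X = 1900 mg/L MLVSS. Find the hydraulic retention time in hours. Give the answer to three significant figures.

Steady-state biomass mass balance: V·X·(1 + k_d·θ_c) = Y·Q·(S₀ − S)·θ_c, so V = 0.529 × 639 × (1810 − 4.79) × 12.3 / [1900 × (1 + 0.0735 × 12.3)] = 7.51×10^6 / 3618 = 2075 m³.
HRT = V/Q = 2075 m³ / 639 m³·d⁻¹ = 3.247 d × 24 = 77.92 h.

τ ≈ 77.9 h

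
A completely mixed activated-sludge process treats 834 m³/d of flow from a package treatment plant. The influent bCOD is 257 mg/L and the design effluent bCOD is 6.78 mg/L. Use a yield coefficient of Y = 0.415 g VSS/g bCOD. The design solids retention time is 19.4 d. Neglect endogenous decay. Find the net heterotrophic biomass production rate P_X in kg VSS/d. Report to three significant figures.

P_X ≈ 86.6 kg VSS/d

No decay correction is needed, so Y_obs = Y = 0.415.
Mass of bCOD removed per day: Q(S₀ − S) = 834 × 250.2 g/m³ = 208.7 kg/d.
Biomass produced: P_X = Y_obs·Q·ΔS = 0.4150 × 208.7 ≈ 86.60 kg VSS/d.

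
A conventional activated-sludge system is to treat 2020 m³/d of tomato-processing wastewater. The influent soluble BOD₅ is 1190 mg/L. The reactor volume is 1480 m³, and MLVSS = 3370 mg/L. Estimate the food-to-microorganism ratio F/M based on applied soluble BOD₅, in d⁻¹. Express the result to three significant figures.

F/M ≈ 0.482 d⁻¹

F/M = Q·S₀ / (V·X) = 2020 × 1190 / (1480 × 3370) = 0.4820 g soluble BOD₅·(g VSS·d)⁻¹.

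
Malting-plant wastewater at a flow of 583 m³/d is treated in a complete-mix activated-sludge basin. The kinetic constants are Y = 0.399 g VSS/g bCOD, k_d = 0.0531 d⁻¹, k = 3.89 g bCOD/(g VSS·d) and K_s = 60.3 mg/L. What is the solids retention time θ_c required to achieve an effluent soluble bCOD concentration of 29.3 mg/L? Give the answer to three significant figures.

θ_c ≈ 2.20 d

From 1/θ_c = Y·k·S/(K_s + S) − k_d: Y·k·S/(K_s+S) = 0.399 × 3.89 × 29.3 / (60.3 + 29.3) = 0.5076 d⁻¹.
θ_c = 1/(μ − k_d) = 1/(0.5076 − 0.0531) = 1/0.4545 = 2.200 d.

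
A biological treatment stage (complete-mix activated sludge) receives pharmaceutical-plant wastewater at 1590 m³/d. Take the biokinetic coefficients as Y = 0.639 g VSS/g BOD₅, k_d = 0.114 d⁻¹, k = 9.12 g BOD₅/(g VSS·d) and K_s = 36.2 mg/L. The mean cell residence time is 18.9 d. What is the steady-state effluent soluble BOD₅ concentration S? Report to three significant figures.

S ≈ 1.07 mg/L

For a completely mixed reactor with recycle the Lawrence–McCarty relation gives S = K_s·(1 + k_d·θ_c) / [θ_c·(Y·k − k_d) − 1] = 36.2 × (1 + 0.114 × 18.9) / [18.9 × (0.639 × 9.12 − 0.114) − 1] = 114.2 / 107.0 = 1.067 mg/L.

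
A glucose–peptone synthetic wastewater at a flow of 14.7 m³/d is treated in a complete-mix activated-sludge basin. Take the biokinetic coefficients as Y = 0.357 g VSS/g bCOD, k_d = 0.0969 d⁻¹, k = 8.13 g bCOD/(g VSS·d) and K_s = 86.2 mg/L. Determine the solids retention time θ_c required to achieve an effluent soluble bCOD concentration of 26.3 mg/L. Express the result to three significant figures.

θ_c ≈ 1.72 d

At the target effluent, Y k S/(K_s+S) = 0.357×8.13×26.3/112.5 = 0.6785 d⁻¹.
θ_c = 1/(μ − k_d) = 1/(0.6785 − 0.0969) = 1/0.5816 = 1.719 d.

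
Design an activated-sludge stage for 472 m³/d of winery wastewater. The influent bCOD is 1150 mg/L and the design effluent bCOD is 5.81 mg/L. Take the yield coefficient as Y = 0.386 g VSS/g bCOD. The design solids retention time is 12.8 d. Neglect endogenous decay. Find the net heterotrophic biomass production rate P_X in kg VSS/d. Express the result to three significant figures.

No decay correction is needed, so Y_obs = Y = 0.386.
Q·(S₀ − S) = 472 × (1150 − 5.81) × 10⁻³ = 540.1 kg/d removed.
Biomass produced: P_X = Y_obs·Q·ΔS = 0.3860 × 540.1 ≈ 208.5 kg VSS/d.

P_X ≈ 208 kg VSS/d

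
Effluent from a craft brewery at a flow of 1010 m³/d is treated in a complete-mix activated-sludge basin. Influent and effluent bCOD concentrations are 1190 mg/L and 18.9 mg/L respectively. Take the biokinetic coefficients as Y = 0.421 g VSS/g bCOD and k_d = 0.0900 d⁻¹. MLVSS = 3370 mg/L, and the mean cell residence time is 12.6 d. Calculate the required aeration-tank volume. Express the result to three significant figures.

Steady-state biomass mass balance: V·X·(1 + k_d·θ_c) = Y·Q·(S₀ − S)·θ_c, so V = 0.421 × 1010 × (1190 − 18.9) × 12.6 / [3370 × (1 + 0.0900 × 12.6)] = 6.27×10^6 / 7192 = 872.5 m³.

V ≈ 872 m³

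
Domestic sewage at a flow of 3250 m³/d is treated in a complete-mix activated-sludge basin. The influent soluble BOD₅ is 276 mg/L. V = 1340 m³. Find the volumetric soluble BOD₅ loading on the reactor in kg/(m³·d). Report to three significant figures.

Applied soluble BOD₅ load per unit volume = Q·S₀/V = (3250 × 276/1000)/1340 = 0.6694 kg soluble BOD₅·m⁻³·d⁻¹.

L_v ≈ 0.669 kg soluble BOD₅/(m³·d)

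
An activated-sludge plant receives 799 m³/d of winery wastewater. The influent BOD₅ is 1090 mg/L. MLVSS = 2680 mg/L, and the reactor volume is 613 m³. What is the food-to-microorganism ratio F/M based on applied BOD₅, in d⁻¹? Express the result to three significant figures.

F/M ≈ 0.530 d⁻¹

F/M = applied load / biomass = Q·S₀/(V·X) = 799 × 1090 / (613.0 × 2680) = 0.5301 d⁻¹.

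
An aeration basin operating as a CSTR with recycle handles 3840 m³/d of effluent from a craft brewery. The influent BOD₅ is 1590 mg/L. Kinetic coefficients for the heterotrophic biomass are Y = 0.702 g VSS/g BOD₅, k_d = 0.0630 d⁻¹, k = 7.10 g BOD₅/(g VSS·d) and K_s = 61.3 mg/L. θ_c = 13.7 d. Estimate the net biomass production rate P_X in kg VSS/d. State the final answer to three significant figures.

P_X ≈ 2300 kg VSS/d

Effluent substrate depends only on kinetics and SRT: S = K_s(1 + k_d θ_c) / [θ_c(Yk − k_d) − 1] = 61.3 × (1 + 0.0630 × 13.7) / [13.7 × (0.702 × 7.10 − 0.0630) − 1] = 114.2 / 66.42 = 1.719 mg/L.
Y_obs = Y / (1 + k_d θ_c) = 0.702 / (1 + 0.0630 × 13.7) = 0.702 / 1.863 = 0.3768.
Substrate removed = Q·(S₀ − S) = 3840 m³/d × (1590 − 1.72) g/m³ = 6.1×10^6 g/d = 6099 kg/d.
P_X = Y_obs · Q(S₀ − S) = 0.3768 × 6099 = 2298 kg VSS/d.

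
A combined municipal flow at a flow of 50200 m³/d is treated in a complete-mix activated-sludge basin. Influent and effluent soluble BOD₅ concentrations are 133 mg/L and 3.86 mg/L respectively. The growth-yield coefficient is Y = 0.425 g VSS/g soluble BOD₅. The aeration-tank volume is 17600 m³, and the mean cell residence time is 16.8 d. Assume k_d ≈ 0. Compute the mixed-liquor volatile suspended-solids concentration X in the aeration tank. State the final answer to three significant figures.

X ≈ 2630 mg/L

X = Y·Q·ΔS·θ_c / V = 0.425 × 50200 × (133 − 3.86) × 16.8 / 17600 = 2630 mg/L.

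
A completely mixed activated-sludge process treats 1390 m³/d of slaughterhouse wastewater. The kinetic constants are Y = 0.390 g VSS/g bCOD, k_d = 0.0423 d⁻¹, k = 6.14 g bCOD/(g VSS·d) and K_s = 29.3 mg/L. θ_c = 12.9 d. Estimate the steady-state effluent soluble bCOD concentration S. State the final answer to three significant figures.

For a completely mixed reactor with recycle the Lawrence–McCarty relation gives S = K_s·(1 + k_d·θ_c) / [θ_c·(Y·k − k_d) − 1] = 29.3 × (1 + 0.0423 × 12.9) / [12.9 × (0.390 × 6.14 − 0.0423) − 1] = 45.29 / 29.34 = 1.543 mg/L.

S ≈ 1.54 mg/L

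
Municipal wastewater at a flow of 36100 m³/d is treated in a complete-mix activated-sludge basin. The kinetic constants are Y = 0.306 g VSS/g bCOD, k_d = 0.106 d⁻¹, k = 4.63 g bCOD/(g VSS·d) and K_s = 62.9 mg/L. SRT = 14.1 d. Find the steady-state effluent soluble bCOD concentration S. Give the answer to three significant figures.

S ≈ 8.98 mg/L

For a completely mixed reactor with recycle the Lawrence–McCarty relation gives S = K_s·(1 + k_d·θ_c) / [θ_c·(Y·k − k_d) − 1] = 62.9 × (1 + 0.106 × 14.1) / [14.1 × (0.306 × 4.63 − 0.106) − 1] = 156.9 / 17.48 = 8.976 mg/L.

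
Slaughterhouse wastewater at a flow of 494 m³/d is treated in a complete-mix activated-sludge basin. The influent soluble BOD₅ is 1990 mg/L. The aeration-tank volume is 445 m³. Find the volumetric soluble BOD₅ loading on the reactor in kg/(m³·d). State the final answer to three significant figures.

Applied soluble BOD₅ load per unit volume = Q·S₀/V = (494 × 1990/1000)/445.0 = 2.209 kg soluble BOD₅·m⁻³·d⁻¹.

L_v ≈ 2.21 kg soluble BOD₅/(m³·d)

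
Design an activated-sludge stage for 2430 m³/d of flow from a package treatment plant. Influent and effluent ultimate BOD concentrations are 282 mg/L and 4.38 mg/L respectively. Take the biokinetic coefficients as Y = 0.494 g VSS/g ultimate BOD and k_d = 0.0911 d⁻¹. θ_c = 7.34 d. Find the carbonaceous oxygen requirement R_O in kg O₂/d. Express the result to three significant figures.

The observed yield is Y_obs = Y/(1 + k_d·θ_c) = 0.494 / (1 + 0.0911 × 7.34) = 0.494 / 1.669 = 0.2960 g VSS per g ultimate BOD removed.
ΔS = 282 − 4.38 = 277.6 mg/L, so the substrate removal rate is 2430 × 277.6/1000 = 674.6 kg ultimate BOD/d.
Net sludge production P_X = 0.2960 × 674.6 = 199.7 kg VSS/d.
Carbonaceous O₂ demand = substrate oxidised − cell-mass equivalent = 674.6 − 1.42 × 199.7 = 391.0 kg O₂/d.

R_O ≈ 391 kg O₂/d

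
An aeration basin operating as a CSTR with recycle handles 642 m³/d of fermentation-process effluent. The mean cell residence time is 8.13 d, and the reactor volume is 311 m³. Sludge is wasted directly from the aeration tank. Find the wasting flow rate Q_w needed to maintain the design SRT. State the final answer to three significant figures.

Wasting from the aeration tank: Q_w = V / θ_c = 311.0 / 8.13 = 38.25 m³/d.

Q_w ≈ 38.3 m³/d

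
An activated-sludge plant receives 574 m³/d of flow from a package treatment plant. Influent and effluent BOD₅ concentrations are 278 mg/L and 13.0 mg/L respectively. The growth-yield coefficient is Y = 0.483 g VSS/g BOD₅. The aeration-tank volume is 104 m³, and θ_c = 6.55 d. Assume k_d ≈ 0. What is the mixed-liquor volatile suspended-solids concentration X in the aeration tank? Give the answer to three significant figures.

X = Y·Q·ΔS·θ_c / V = 0.483 × 574 × (278 − 13.0) × 6.55 / 104 = 4627 mg/L.

X ≈ 4630 mg/L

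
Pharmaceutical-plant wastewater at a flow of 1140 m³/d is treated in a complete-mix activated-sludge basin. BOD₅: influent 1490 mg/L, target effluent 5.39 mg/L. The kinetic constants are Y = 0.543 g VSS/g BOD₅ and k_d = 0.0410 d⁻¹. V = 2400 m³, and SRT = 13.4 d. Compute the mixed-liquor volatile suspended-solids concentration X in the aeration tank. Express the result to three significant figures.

X = Y·Q·ΔS·θ_c / [V·(1 + k_d θ_c)] = 0.543 × 1140 × (1490 − 5.39) × 13.4 / [2400 × (1 + 0.0410 × 13.4)] = 3312 mg/L.

X ≈ 3310 mg/L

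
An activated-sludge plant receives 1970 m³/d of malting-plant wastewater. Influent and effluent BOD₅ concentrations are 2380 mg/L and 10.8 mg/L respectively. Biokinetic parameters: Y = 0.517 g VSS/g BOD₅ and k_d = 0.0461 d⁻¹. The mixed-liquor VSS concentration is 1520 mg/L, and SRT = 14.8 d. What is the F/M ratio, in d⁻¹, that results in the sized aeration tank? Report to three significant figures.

F/M ≈ 0.221 d⁻¹

Rearranging the biomass balance for a CMAS with decay, V = Y·Q·ΔS·θ_c / [X·(1+k_d θ_c)] = 0.517 × 1970 × (2380 − 10.8) × 14.8 / [1520 × (1 + 0.0461 × 14.8)] = 3.57×10^7 / 2557 = 13966 m³.
F/M = Q·S₀ / (V·X) = 1970 × 2380 / (13966 × 1520) = 0.2209 g BOD₅·(g VSS·d)⁻¹.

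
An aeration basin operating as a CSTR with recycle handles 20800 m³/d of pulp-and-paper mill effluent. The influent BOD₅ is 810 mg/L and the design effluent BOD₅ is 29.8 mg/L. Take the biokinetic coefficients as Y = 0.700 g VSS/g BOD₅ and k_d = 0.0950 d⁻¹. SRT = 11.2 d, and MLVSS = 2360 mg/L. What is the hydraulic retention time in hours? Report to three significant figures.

τ ≈ 30.1 h

Rearranging the biomass balance for a CMAS with decay, V = Y·Q·ΔS·θ_c / [X·(1+k_d θ_c)] = 0.700 × 20800 × (810 − 29.8) × 11.2 / [2360 × (1 + 0.0950 × 11.2)] = 1.27×10^8 / 4871 = 26119 m³.
τ = V/Q = 26119/20800 = 1.256 d, or 30.14 h.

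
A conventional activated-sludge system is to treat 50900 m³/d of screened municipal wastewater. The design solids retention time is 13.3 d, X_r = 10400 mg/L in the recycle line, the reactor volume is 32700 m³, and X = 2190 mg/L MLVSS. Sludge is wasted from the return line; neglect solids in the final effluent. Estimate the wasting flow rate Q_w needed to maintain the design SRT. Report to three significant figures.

Q_w = (V·X)/(θ_c X_r) = 32700 × 2190 / (13.3 × 10400) = 517.7 m³/d.

Q_w ≈ 518 m³/d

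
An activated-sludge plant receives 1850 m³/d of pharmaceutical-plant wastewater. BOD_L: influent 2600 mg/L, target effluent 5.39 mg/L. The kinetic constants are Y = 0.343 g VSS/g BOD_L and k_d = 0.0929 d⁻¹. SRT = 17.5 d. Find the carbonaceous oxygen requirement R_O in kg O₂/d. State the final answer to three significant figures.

Observed yield with endogenous decay: Y_obs = Y / (1 + k_d·θ_c) = 0.343 / (1 + 0.0929 × 17.5) = 0.343 / 2.626 = 0.1306 g VSS/g BOD_L.
Q·(S₀ − S) = 1850 × (2600 − 5.39) × 10⁻³ = 4800 kg/d removed.
P_X = Y_obs·Q·(S₀ − S) = 0.1306 × 4800 = 627.0 kg VSS/d.
R_O = Q·(S₀ − S) − 1.42·P_X = 4800 − 1.42 × 627.0 = 3910 kg O₂/d.

R_O ≈ 3910 kg O₂/d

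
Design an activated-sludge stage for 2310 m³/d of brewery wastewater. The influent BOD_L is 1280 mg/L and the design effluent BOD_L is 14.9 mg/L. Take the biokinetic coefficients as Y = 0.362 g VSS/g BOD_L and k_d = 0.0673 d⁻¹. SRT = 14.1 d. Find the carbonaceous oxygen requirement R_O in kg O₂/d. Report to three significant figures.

R_O ≈ 2150 kg O₂/d

The observed yield is Y_obs = Y/(1 + k_d·θ_c) = 0.362 / (1 + 0.0673 × 14.1) = 0.362 / 1.949 = 0.1857 g VSS per g BOD_L removed.
ΔS = 1280 − 14.9 = 1265 mg/L, so the substrate removal rate is 2310 × 1265/1000 = 2922 kg BOD_L/d.
P_X = Y_obs·Q·(S₀ − S) = 0.1857 × 2922 = 542.8 kg VSS/d.
R_O = Q·ΔS − 1.42 P_X = 2922 − 770.8 = 2152 kg O₂/d.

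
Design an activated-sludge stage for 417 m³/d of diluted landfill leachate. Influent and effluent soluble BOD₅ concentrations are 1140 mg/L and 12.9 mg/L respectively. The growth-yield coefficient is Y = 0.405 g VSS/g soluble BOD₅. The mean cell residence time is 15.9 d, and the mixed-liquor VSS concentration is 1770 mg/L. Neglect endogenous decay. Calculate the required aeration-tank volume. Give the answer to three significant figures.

With k_d = 0 the design equation reduces to V = Y Q (S₀−S) θ_c / X = 0.405 × 417 × (1140 − 12.9) × 15.9 / 1770 = 1710 m³.

V ≈ 1710 m³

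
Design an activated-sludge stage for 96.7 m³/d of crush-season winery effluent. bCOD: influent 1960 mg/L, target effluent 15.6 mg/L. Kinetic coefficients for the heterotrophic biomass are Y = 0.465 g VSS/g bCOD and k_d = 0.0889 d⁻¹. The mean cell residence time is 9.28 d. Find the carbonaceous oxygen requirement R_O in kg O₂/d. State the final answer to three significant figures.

Y_obs = Y / (1 + k_d θ_c) = 0.465 / (1 + 0.0889 × 9.28) = 0.465 / 1.825 = 0.2548.
ΔS = 1960 − 15.6 = 1944 mg/L, so the substrate removal rate is 96.7 × 1944/1000 = 188.0 kg bCOD/d.
P_X = Y_obs·Q·(S₀ − S) = 0.2548 × 188.0 = 47.91 kg VSS/d.
Carbonaceous O₂ demand = substrate oxidised − cell-mass equivalent = 188.0 − 1.42 × 47.91 = 120.0 kg O₂/d.

R_O ≈ 120 kg O₂/d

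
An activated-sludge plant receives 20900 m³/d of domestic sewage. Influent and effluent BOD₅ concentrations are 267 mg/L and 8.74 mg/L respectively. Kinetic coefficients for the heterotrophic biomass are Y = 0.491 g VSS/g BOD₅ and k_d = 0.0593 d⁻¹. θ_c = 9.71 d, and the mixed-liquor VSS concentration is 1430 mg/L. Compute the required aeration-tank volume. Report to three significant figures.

V ≈ 11400 m³

From the SRT design equation V = Y Q (S₀−S) θ_c / [X (1 + k_d θ_c)] = 0.491 × 20900 × (267 − 8.74) × 9.71 / [1430 × (1 + 0.0593 × 9.71)] = 2.57×10^7 / 2253 = 11420 m³.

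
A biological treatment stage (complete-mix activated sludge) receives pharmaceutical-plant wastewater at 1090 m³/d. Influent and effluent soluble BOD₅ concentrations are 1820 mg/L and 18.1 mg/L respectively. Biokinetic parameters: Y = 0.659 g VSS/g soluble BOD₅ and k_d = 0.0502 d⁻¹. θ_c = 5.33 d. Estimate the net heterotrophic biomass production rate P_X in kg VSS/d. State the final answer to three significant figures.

P_X ≈ 1020 kg VSS/d

The observed yield is Y_obs = Y/(1 + k_d·θ_c) = 0.659 / (1 + 0.0502 × 5.33) = 0.659 / 1.268 = 0.5199 g VSS per g soluble BOD₅ removed.
Mass of soluble BOD₅ removed per day: Q(S₀ − S) = 1090 × 1802 g/m³ = 1964 kg/d.
Net biomass production P_X = Y_obs × Q·(S₀ − S) = 0.5199 × 1964 = 1021 kg VSS/d.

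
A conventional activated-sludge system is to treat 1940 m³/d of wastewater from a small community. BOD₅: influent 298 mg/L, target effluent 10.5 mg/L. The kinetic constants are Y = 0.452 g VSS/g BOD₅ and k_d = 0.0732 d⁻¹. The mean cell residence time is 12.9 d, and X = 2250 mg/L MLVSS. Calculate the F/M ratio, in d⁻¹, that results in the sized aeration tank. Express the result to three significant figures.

F/M ≈ 0.346 d⁻¹

From the SRT design equation V = Y Q (S₀−S) θ_c / [X (1 + k_d θ_c)] = 0.452 × 1940 × (298 − 10.5) × 12.9 / [2250 × (1 + 0.0732 × 12.9)] = 3.25×10^6 / 4375 = 743.4 m³.
F/M = Q·S₀ / (V·X) = 1940 × 298 / (743.4 × 2250) = 0.3456 g BOD₅·(g VSS·d)⁻¹.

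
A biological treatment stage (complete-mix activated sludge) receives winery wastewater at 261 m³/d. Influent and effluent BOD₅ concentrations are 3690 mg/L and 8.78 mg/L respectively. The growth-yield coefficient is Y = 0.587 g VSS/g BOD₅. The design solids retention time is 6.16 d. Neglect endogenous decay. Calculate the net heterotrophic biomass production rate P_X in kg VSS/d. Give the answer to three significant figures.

P_X ≈ 564 kg VSS/d

No decay correction is needed, so Y_obs = Y = 0.587.
Mass of BOD₅ removed per day: Q(S₀ − S) = 261 × 3681 g/m³ = 960.8 kg/d.
Biomass produced: P_X = Y_obs·Q·ΔS = 0.5870 × 960.8 ≈ 564.0 kg VSS/d.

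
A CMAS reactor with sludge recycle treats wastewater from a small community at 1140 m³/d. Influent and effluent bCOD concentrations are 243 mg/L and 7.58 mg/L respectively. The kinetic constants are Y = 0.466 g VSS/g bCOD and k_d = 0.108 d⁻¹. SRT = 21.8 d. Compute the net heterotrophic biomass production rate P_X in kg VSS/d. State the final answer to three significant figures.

Correct the yield for decay: Y_obs = Y/(1 + k_d θ_c) = 0.466 / (1 + 0.108 × 21.8) = 0.466 / 3.354 = 0.1389.
ΔS = 243 − 7.58 = 235.4 mg/L, so the substrate removal rate is 1140 × 235.4/1000 = 268.4 kg bCOD/d.
P_X = Y_obs · Q(S₀ − S) = 0.1389 × 268.4 = 37.28 kg VSS/d.

P_X ≈ 37.3 kg VSS/d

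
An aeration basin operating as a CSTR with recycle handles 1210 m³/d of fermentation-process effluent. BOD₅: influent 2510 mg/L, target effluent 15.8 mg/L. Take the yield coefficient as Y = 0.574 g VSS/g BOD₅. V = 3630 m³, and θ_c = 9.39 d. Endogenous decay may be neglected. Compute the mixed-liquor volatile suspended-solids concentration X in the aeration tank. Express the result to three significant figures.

X ≈ 4480 mg/L

From V·X = Y·Q·(S₀ − S)·θ_c (decay neglected): X = 0.574 × 1210 × (2510 − 15.8) × 9.39 / 3630 = 4481 mg/L.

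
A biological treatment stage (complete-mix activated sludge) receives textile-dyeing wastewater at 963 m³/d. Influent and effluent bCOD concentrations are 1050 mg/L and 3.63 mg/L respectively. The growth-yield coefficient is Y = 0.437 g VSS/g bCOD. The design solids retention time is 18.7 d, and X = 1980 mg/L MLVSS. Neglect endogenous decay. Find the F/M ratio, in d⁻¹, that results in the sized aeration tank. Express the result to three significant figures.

With k_d = 0 the design equation reduces to V = Y Q (S₀−S) θ_c / X = 0.437 × 963 × (1050 − 3.63) × 18.7 / 1980 = 4159 m³.
Food-to-microorganism ratio F/M = Q S₀ / (V X) = 963 × 1050 / (4159 × 1980) = 0.1228 d⁻¹.

F/M ≈ 0.123 d⁻¹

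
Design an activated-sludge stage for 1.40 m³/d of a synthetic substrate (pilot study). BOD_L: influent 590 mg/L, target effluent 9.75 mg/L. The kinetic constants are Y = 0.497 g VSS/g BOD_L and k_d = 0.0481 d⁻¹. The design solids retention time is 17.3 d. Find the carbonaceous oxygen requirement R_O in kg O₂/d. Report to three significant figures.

R_O ≈ 0.499 kg O₂/d

Correct the yield for decay: Y_obs = Y/(1 + k_d θ_c) = 0.497 / (1 + 0.0481 × 17.3) = 0.497 / 1.832 = 0.2713.
ΔS = 590 − 9.75 = 580.2 mg/L, so the substrate removal rate is 1.40 × 580.2/1000 = 0.8123 kg BOD_L/d.
P_X = Y_obs·Q·(S₀ − S) = 0.2713 × 0.8123 = 0.2204 kg VSS/d.
R_O = Q·(S₀ − S) − 1.42·P_X = 0.8123 − 1.42 × 0.2204 = 0.4994 kg O₂/d.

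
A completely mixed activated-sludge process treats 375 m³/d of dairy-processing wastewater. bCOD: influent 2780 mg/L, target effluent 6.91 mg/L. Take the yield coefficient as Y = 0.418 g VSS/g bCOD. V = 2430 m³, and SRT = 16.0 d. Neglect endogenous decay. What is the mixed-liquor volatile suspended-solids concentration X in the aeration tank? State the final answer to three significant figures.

X ≈ 2860 mg/L

X = Y·Q·ΔS·θ_c / V = 0.418 × 375 × (2780 − 6.91) × 16.0 / 2430 = 2862 mg/L.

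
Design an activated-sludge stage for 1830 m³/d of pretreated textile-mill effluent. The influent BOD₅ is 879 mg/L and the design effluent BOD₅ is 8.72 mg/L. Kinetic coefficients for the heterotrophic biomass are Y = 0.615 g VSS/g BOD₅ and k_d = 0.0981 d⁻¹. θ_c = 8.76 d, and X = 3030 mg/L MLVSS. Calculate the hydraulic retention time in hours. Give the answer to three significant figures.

τ ≈ 20.0 h

From the SRT design equation V = Y Q (S₀−S) θ_c / [X (1 + k_d θ_c)] = 0.615 × 1830 × (879 − 8.72) × 8.76 / [3030 × (1 + 0.0981 × 8.76)] = 8.58×10^6 / 5634 = 1523 m³.
HRT = V/Q = 1523 m³ / 1830 m³·d⁻¹ = 0.8322 d × 24 = 19.97 h.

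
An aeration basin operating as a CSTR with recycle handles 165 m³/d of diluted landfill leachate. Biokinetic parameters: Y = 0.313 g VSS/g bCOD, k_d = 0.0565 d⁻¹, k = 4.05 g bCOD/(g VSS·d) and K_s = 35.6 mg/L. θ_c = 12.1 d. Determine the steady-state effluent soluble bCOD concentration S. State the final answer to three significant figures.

S ≈ 4.39 mg/L

From the Monod/SRT balance for a CMAS, S = K_s·(1+k_d θ_c)/[θ_c·(Y k − k_d) − 1] = 35.6 × (1 + 0.0565 × 12.1) / [12.1 × (0.313 × 4.05 − 0.0565) − 1] = 59.94 / 13.65 = 4.389 mg/L.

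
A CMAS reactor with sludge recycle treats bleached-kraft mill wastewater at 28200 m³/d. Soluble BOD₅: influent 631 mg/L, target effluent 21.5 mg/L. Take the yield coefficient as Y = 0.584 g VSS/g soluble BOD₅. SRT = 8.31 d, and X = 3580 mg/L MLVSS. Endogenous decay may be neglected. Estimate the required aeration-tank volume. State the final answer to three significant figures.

With k_d = 0 the design equation reduces to V = Y Q (S₀−S) θ_c / X = 0.584 × 28200 × (631 − 21.5) × 8.31 / 3580 = 23300 m³.

V ≈ 23300 m³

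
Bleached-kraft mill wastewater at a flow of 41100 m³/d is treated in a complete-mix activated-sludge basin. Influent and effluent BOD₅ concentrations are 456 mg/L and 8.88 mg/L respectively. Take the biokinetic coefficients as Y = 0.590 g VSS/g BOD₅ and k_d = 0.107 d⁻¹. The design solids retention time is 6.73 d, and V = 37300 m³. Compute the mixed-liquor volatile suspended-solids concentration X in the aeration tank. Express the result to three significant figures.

X ≈ 1140 mg/L

Solving the biomass balance for X: X = Y Q (S₀−S) θ_c / [V (1+k_d θ_c)] = 0.590 × 41100 × (456 − 8.88) × 6.73 / [37300 × (1 + 0.107 × 6.73)] = 1137 mg/L.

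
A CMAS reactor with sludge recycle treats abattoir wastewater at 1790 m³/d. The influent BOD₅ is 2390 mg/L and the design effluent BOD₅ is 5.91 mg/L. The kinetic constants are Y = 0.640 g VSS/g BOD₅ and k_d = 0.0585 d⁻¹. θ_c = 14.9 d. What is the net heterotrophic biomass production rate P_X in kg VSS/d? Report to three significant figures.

P_X ≈ 1460 kg VSS/d

Observed yield with endogenous decay: Y_obs = Y / (1 + k_d·θ_c) = 0.640 / (1 + 0.0585 × 14.9) = 0.640 / 1.872 = 0.3419 g VSS/g BOD₅.
Mass of BOD₅ removed per day: Q(S₀ − S) = 1790 × 2384 g/m³ = 4268 kg/d.
Biomass produced: P_X = Y_obs·Q·ΔS = 0.3419 × 4268 ≈ 1459 kg VSS/d.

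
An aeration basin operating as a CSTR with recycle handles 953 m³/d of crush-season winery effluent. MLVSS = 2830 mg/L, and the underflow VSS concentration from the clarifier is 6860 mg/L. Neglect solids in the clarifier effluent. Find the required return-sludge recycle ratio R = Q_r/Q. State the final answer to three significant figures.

Solids balance on the clarifier gives (1+R)X = R·X_r, so R = X/(X_r − X) = 2830 / (6860 − 2830) = 0.7022.

R ≈ 0.702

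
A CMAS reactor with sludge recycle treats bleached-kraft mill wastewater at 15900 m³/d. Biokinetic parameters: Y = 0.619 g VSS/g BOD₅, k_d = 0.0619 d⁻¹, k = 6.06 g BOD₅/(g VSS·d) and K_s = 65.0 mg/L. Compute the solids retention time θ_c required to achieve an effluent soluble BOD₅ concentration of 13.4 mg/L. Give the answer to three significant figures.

θ_c ≈ 1.73 d

From 1/θ_c = Y·k·S/(K_s + S) − k_d: Y·k·S/(K_s+S) = 0.619 × 6.06 × 13.4 / (65.0 + 13.4) = 0.6411 d⁻¹.
Then 1/θ_c = μ − k_d = 0.6411 − 0.0619 = 0.5792 d⁻¹, giving θ_c = 1.726 d.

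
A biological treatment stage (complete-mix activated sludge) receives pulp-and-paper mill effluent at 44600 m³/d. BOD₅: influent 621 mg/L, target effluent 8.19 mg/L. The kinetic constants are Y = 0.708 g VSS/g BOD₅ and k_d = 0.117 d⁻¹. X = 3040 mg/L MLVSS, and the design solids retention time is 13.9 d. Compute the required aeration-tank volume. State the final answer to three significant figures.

From the SRT design equation V = Y Q (S₀−S) θ_c / [X (1 + k_d θ_c)] = 0.708 × 44600 × (621 − 8.19) × 13.9 / [3040 × (1 + 0.117 × 13.9)] = 2.69×10^8 / 7984 = 33689 m³.

V ≈ 33700 m³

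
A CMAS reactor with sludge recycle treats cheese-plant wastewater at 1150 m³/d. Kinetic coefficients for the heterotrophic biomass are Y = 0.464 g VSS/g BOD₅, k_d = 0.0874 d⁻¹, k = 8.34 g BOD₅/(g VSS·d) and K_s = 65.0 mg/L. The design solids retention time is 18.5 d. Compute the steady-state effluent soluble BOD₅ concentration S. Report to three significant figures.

S ≈ 2.47 mg/L

From the Monod/SRT balance for a CMAS, S = K_s·(1+k_d θ_c)/[θ_c·(Y k − k_d) − 1] = 65.0 × (1 + 0.0874 × 18.5) / [18.5 × (0.464 × 8.34 − 0.0874) − 1] = 170.1 / 68.97 = 2.466 mg/L.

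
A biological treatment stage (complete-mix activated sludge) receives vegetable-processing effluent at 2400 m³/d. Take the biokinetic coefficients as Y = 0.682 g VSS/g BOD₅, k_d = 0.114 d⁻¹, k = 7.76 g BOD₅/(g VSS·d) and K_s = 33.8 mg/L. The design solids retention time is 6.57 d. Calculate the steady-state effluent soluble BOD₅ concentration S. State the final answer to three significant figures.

From the Monod/SRT balance for a CMAS, S = K_s·(1+k_d θ_c)/[θ_c·(Y k − k_d) − 1] = 33.8 × (1 + 0.114 × 6.57) / [6.57 × (0.682 × 7.76 − 0.114) − 1] = 59.12 / 33.02 = 1.790 mg/L.

S ≈ 1.79 mg/L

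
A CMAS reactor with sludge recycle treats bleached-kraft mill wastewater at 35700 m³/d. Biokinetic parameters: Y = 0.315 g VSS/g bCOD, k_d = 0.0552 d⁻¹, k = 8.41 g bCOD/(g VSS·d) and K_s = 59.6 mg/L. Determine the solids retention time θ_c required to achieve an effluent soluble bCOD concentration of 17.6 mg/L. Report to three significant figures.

Specific growth rate at S = 17.6 mg/L: μ = YkS/(K_s+S) = 0.315·8.41·17.6/(59.6+17.6) = 0.6040 d⁻¹.
θ_c = 1/(μ − k_d) = 1/(0.6040 − 0.0552) = 1/0.5488 = 1.822 d.

θ_c ≈ 1.82 d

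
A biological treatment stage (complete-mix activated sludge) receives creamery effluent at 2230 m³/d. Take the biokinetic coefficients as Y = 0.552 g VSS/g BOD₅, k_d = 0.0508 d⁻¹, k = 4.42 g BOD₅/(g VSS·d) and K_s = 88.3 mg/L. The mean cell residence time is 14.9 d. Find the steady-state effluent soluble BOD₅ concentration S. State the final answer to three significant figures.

S ≈ 4.48 mg/L

For a completely mixed reactor with recycle the Lawrence–McCarty relation gives S = K_s·(1 + k_d·θ_c) / [θ_c·(Y·k − k_d) − 1] = 88.3 × (1 + 0.0508 × 14.9) / [14.9 × (0.552 × 4.42 − 0.0508) − 1] = 155.1 / 34.60 = 4.484 mg/L.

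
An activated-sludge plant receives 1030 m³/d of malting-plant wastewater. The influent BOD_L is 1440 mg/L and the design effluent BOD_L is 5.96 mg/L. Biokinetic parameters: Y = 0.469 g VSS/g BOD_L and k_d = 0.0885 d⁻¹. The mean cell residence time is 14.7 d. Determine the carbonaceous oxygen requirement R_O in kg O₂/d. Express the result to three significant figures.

Observed yield with endogenous decay: Y_obs = Y / (1 + k_d·θ_c) = 0.469 / (1 + 0.0885 × 14.7) = 0.469 / 2.301 = 0.2038 g VSS/g BOD_L.
Substrate removed = Q·(S₀ − S) = 1030 m³/d × (1440 − 5.96) g/m³ = 1.48×10^6 g/d = 1477 kg/d.
Net sludge production P_X = 0.2038 × 1477 = 301.1 kg VSS/d.
Carbonaceous O₂ demand = substrate oxidised − cell-mass equivalent = 1477 − 1.42 × 301.1 = 1050 kg O₂/d.

R_O ≈ 1050 kg O₂/d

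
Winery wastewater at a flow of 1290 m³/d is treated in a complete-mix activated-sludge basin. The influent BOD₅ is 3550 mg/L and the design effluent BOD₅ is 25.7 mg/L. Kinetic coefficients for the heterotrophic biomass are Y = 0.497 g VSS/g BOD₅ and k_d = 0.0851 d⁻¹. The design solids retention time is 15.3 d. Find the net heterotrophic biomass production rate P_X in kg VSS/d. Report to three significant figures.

Y_obs = Y / (1 + k_d θ_c) = 0.497 / (1 + 0.0851 × 15.3) = 0.497 / 2.302 = 0.2159.
Q·(S₀ − S) = 1290 × (3550 − 25.7) × 10⁻³ = 4546 kg/d removed.
Net biomass production P_X = Y_obs × Q·(S₀ − S) = 0.2159 × 4546 = 981.5 kg VSS/d.

P_X ≈ 982 kg VSS/d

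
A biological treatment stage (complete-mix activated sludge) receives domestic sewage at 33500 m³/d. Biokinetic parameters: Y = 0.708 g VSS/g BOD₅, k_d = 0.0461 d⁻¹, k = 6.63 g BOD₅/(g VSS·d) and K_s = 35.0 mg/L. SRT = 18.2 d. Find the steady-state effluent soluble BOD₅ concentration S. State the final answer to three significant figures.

S ≈ 0.770 mg/L

For a completely mixed reactor with recycle the Lawrence–McCarty relation gives S = K_s·(1 + k_d·θ_c) / [θ_c·(Y·k − k_d) − 1] = 35.0 × (1 + 0.0461 × 18.2) / [18.2 × (0.708 × 6.63 − 0.0461) − 1] = 64.37 / 83.59 = 0.7700 mg/L.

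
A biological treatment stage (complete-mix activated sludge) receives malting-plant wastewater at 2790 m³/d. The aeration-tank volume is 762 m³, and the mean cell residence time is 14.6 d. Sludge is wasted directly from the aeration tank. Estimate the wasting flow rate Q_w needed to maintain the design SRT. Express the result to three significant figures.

Q_w ≈ 52.2 m³/d

With mixed-liquor wasting, θ_c = V/Q_w, so Q_w = V/θ_c = 762.0/14.6 = 52.19 m³/d.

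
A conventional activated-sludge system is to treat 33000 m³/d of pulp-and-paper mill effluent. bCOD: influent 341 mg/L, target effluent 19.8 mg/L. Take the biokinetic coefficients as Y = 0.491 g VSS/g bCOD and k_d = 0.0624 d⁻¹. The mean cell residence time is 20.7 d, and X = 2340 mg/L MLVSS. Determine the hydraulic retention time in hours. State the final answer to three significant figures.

Steady-state biomass mass balance: V·X·(1 + k_d·θ_c) = Y·Q·(S₀ − S)·θ_c, so V = 0.491 × 33000 × (341 − 19.8) × 20.7 / [2340 × (1 + 0.0624 × 20.7)] = 1.08×10^8 / 5363 = 20090 m³.
Hydraulic retention time τ = V/Q = 20090 / 33000 = 0.6088 d = 14.61 h.

τ ≈ 14.6 h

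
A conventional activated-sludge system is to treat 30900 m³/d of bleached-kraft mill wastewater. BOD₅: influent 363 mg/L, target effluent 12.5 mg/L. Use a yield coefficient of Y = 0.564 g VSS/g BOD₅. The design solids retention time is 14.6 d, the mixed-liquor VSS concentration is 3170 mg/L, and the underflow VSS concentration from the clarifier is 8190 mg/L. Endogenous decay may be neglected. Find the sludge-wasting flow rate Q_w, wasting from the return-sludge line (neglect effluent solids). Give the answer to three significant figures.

Biomass mass balance (decay neglected): V·X = Y·Q·(S₀ − S)·θ_c, so V = 0.564 × 30900 × (363 − 12.5) × 14.6 / 3170 = 28133 m³.
θ_c = V·X/(Q_w·X_r) when wasting from the recycle, so Q_w = V·X/(θ_c·X_r) = 28133 × 3170 / (14.6 × 8190) = 745.8 m³/d.

Q_w ≈ 746 m³/d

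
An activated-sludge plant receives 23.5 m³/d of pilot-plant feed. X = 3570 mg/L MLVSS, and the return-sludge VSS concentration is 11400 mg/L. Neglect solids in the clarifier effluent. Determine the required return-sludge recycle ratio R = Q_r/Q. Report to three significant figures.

Mass balance around the secondary clarifier (neglecting effluent solids): R = X / (X_r − X) = 3570 / (11400 − 3570) = 0.4559.

R ≈ 0.456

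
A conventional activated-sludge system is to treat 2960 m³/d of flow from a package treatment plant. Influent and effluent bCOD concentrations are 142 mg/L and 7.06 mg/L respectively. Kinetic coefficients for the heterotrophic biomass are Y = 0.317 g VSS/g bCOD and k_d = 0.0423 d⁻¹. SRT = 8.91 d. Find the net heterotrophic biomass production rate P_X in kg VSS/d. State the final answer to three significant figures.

Correct the yield for decay: Y_obs = Y/(1 + k_d θ_c) = 0.317 / (1 + 0.0423 × 8.91) = 0.317 / 1.377 = 0.2302.
ΔS = 142 − 7.06 = 134.9 mg/L, so the substrate removal rate is 2960 × 134.9/1000 = 399.4 kg bCOD/d.
So the net sludge growth is P_X = 0.2302 × 399.4 = 91.96 kg VSS/d.

P_X ≈ 92.0 kg VSS/d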